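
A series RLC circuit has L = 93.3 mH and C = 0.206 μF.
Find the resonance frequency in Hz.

Step 1 — Resonance condition Im(Z)=0 gives ω₀ = 1/√(LC).
Step 2 — ω₀ = 1/√(0.0933·2.06e-07) = 7213 rad/s.
Step 3 — f₀ = ω₀/(2π) = 1148 Hz.

f₀ = 1148 Hz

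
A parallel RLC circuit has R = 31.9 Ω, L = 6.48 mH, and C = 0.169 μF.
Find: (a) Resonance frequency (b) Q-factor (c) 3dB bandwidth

Step 1 — Resonance: ω₀ = 1/√(LC) = 1/√(0.00648·1.69e-07) = 3.022e+04 rad/s.
Step 2 — f₀ = ω₀/(2π) = 4809 Hz.
Step 3 — Parallel Q: Q = R/(ω₀L) = 31.9/(3.022e+04·0.00648) = 0.1629.
Step 4 — Bandwidth: Δω = ω₀/Q = 1.855e+05 rad/s; BW = Δω/(2π) = 2.952e+04 Hz.

(a) f₀ = 4809 Hz  (b) Q = 0.1629  (c) BW = 2.952e+04 Hz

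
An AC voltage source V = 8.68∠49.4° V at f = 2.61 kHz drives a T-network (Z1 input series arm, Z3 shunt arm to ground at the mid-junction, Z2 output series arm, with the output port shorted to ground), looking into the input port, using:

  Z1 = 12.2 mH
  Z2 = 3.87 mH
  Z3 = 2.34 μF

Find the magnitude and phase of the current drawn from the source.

Step 1 — Angular frequency: ω = 2π·f = 2π·2610 = 1.64e+04 rad/s.
Step 2 — Component impedances:
  Z1: Z = jωL = j·1.64e+04·0.0122 = 0 + j200.1 Ω
  Z2: Z = jωL = j·1.64e+04·0.00387 = 0 + j63.46 Ω
  Z3: Z = 1/(jωC) = -j/(ω·C) = 0 - j26.06 Ω
Step 3 — With the output port shorted to ground, the output series arm Z2 runs from the junction to ground; the shunt arm Z3 also runs from the junction to ground. They appear in parallel: Z3 || Z2 = 0 - j44.21 Ω.
Step 4 — Series with input arm Z1: Z_in = Z1 + (Z3 || Z2) = 0 + j155.9 Ω = 155.9∠90.0° Ω.
Step 5 — Source phasor: V = 8.68∠49.4° V = 5.649 + j6.59 V.
Step 6 — Ohm's law: I = V / Z_total = (5.649 + j6.59) / (0 + j155.9) = 0.04229 - j0.03624 A.
Step 7 — Convert to polar: |I| = 0.05569 A, ∠I = -40.6°.

I = 0.05569∠-40.6° A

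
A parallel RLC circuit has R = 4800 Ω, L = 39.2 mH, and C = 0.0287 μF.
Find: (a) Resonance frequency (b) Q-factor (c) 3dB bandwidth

Step 1 — Resonance: ω₀ = 1/√(LC) = 1/√(0.0392·2.87e-08) = 2.981e+04 rad/s.
Step 2 — f₀ = ω₀/(2π) = 4745 Hz.
Step 3 — Parallel Q: Q = R/(ω₀L) = 4800/(2.981e+04·0.0392) = 4.107.
Step 4 — Bandwidth: Δω = ω₀/Q = 7259 rad/s; BW = Δω/(2π) = 1155 Hz.

(a) f₀ = 4745 Hz  (b) Q = 4.107  (c) BW = 1155 Hz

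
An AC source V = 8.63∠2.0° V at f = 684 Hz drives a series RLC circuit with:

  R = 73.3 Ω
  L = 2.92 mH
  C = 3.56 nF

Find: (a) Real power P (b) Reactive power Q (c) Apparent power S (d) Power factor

Step 1 — Angular frequency: ω = 2π·f = 2π·684 = 4298 rad/s.
Step 2 — Component impedances:
  R: Z = R = 73.3 Ω
  L: Z = jωL = j·4298·0.00292 = 0 + j12.55 Ω
  C: Z = 1/(jωC) = -j/(ω·C) = 0 - j6.536e+04 Ω
Step 3 — Series combination: Z_total = R + L + C = 73.3 - j6.535e+04 Ω = 6.535e+04∠-89.9° Ω.
Step 4 — Source phasor: V = 8.63∠2.0° V = 8.625 + j0.3012 V.
Step 5 — Current: I = V / Z = -4.461e-06 + j0.000132 A = 0.0001321∠91.9° A.
Step 6 — Complex power: S = V·I* = 1.278e-06 - j0.00114 VA.
Step 7 — Real power: P = Re(S) = 1.278e-06 W.
Step 8 — Reactive power: Q = Im(S) = -0.00114 VAR.
Step 9 — Apparent power: |S| = 0.00114 VA.
Step 10 — Power factor: PF = P/|S| = 0.001122 (leading).

(a) P = 1.278e-06 W  (b) Q = -0.00114 VAR  (c) S = 0.00114 VA  (d) PF = 0.001122 (leading)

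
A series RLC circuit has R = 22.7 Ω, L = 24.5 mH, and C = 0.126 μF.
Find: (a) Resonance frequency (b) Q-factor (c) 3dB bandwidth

Step 1 — Resonance: ω₀ = 1/√(LC) = 1/√(0.0245·1.26e-07) = 1.8e+04 rad/s.
Step 2 — f₀ = ω₀/(2π) = 2865 Hz.
Step 3 — Series Q: Q = ω₀L/R = 1.8e+04·0.0245/22.7 = 19.43.
Step 4 — Bandwidth: Δω = ω₀/Q = 926.5 rad/s; BW = Δω/(2π) = 147.5 Hz.

(a) f₀ = 2865 Hz  (b) Q = 19.43  (c) BW = 147.5 Hz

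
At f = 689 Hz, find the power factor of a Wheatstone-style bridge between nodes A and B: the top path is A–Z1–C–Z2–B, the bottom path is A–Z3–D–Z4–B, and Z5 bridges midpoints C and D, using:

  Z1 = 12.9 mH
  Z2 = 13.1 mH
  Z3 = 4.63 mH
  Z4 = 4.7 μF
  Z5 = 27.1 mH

Step 1 — Angular frequency: ω = 2π·f = 2π·689 = 4329 rad/s.
Step 2 — Component impedances:
  Z1: Z = jωL = j·4329·0.0129 = 0 + j55.85 Ω
  Z2: Z = jωL = j·4329·0.0131 = 0 + j56.71 Ω
  Z3: Z = jωL = j·4329·0.00463 = 0 + j20.04 Ω
  Z4: Z = 1/(jωC) = -j/(ω·C) = 0 - j49.15 Ω
  Z5: Z = jωL = j·4329·0.0271 = 0 + j117.3 Ω
Step 3 — Bridge requires nodal analysis (the Z5 bridge couples midpoints C and D, so the two paths cannot be reduced to a simple series/parallel combination). Setting node B to ground and injecting 1 A at node A, the 3-node admittance system at A, C, D solves to V_A = Z_AB = 0 - j56.67 Ω = 56.67∠-90.0° Ω.
Step 4 — Power factor: PF = cos(φ) = Re(Z)/|Z| = -0/56.67 = -0.
Step 5 — Type: Im(Z) = -56.67 ⇒ leading (phase φ = -90.0°).

PF = -0 (leading, φ = -90.0°)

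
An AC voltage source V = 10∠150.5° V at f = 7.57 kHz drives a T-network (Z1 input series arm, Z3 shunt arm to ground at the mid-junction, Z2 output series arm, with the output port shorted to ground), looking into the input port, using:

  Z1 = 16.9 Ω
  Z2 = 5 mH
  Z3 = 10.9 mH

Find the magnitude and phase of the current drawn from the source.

Step 1 — Angular frequency: ω = 2π·f = 2π·7570 = 4.756e+04 rad/s.
Step 2 — Component impedances:
  Z1: Z = R = 16.9 Ω
  Z2: Z = jωL = j·4.756e+04·0.005 = 0 + j237.8 Ω
  Z3: Z = jωL = j·4.756e+04·0.0109 = 0 + j518.4 Ω
Step 3 — With the output port shorted to ground, the output series arm Z2 runs from the junction to ground; the shunt arm Z3 also runs from the junction to ground. They appear in parallel: Z3 || Z2 = 0 + j163 Ω.
Step 4 — Series with input arm Z1: Z_in = Z1 + (Z3 || Z2) = 16.9 + j163 Ω = 163.9∠84.1° Ω.
Step 5 — Source phasor: V = 10∠150.5° V = -8.704 + j4.924 V.
Step 6 — Ohm's law: I = V / Z_total = (-8.704 + j4.924) / (16.9 + j163) = 0.02441 + j0.05592 A.
Step 7 — Convert to polar: |I| = 0.06101 A, ∠I = 66.4°.

I = 0.06101∠66.4° A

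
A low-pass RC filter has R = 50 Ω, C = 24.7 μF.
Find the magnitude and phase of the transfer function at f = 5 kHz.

Step 1 — Angular frequency: ω = 2π·5000 = 3.142e+04 rad/s.
Step 2 — Transfer function: H(jω) = 1/(1 + jωRC).
Step 3 — Denominator: 1 + jωRC = 1 + j·3.142e+04·50·2.47e-05 = 1 + j38.8.
Step 4 — H = 0.0006639 - j0.02576.
Step 5 — Magnitude: |H| = 0.02577 (-31.8 dB); phase: φ = -88.5°.

|H| = 0.02577 (-31.8 dB), φ = -88.5°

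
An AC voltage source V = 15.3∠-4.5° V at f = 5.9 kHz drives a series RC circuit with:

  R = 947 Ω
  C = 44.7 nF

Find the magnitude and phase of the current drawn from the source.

Step 1 — Angular frequency: ω = 2π·f = 2π·5900 = 3.707e+04 rad/s.
Step 2 — Component impedances:
  R: Z = R = 947 Ω
  C: Z = 1/(jωC) = -j/(ω·C) = 0 - j603.5 Ω
Step 3 — Series combination: Z_total = R + C = 947 - j603.5 Ω = 1123∠-32.5° Ω.
Step 4 — Source phasor: V = 15.3∠-4.5° V = 15.25 - j1.2 V.
Step 5 — Ohm's law: I = V / Z_total = (15.25 - j1.2) / (947 - j603.5) = 0.01203 + j0.006398 A.
Step 6 — Convert to polar: |I| = 0.01362 A, ∠I = 28.0°.

I = 0.01362∠28.0° A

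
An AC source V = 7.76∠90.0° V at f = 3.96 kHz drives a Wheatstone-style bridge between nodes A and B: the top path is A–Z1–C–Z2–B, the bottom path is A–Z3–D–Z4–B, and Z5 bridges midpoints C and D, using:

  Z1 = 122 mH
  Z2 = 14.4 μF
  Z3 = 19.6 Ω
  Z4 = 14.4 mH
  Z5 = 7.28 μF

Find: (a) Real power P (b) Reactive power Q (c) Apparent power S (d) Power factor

Step 1 — Angular frequency: ω = 2π·f = 2π·3960 = 2.488e+04 rad/s.
Step 2 — Component impedances:
  Z1: Z = jωL = j·2.488e+04·0.122 = 0 + j3036 Ω
  Z2: Z = 1/(jωC) = -j/(ω·C) = 0 - j2.791 Ω
  Z3: Z = R = 19.6 Ω
  Z4: Z = jωL = j·2.488e+04·0.0144 = 0 + j358.3 Ω
  Z5: Z = 1/(jωC) = -j/(ω·C) = 0 - j5.521 Ω
Step 3 — Bridge requires nodal analysis (the Z5 bridge couples midpoints C and D, so the two paths cannot be reduced to a simple series/parallel combination). Setting node B to ground and injecting 1 A at node A, the 3-node admittance system at A, C, D solves to V_A = Z_AB = 19.67 - j8.392 Ω = 21.39∠-23.1° Ω.
Step 4 — Source phasor: V = 7.76∠90.0° V = 0 + j7.76 V.
Step 5 — Current: I = V / Z = -0.1424 + j0.3337 A = 0.3628∠113.1° A.
Step 6 — Complex power: S = V·I* = 2.59 - j1.105 VA.
Step 7 — Real power: P = Re(S) = 2.59 W.
Step 8 — Reactive power: Q = Im(S) = -1.105 VAR.
Step 9 — Apparent power: |S| = 2.816 VA.
Step 10 — Power factor: PF = P/|S| = 0.9198 (leading).

(a) P = 2.59 W  (b) Q = -1.105 VAR  (c) S = 2.816 VA  (d) PF = 0.9198 (leading)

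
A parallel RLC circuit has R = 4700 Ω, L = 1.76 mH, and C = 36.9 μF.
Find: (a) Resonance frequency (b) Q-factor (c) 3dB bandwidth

Step 1 — Resonance: ω₀ = 1/√(LC) = 1/√(0.00176·3.69e-05) = 3924 rad/s.
Step 2 — f₀ = ω₀/(2π) = 624.5 Hz.
Step 3 — Parallel Q: Q = R/(ω₀L) = 4700/(3924·0.00176) = 680.5.
Step 4 — Bandwidth: Δω = ω₀/Q = 5.766 rad/s; BW = Δω/(2π) = 0.9177 Hz.

(a) f₀ = 624.5 Hz  (b) Q = 680.5  (c) BW = 0.9177 Hz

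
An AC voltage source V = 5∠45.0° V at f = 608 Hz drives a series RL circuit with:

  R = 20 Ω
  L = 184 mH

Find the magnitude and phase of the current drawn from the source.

Step 1 — Angular frequency: ω = 2π·f = 2π·608 = 3820 rad/s.
Step 2 — Component impedances:
  R: Z = R = 20 Ω
  L: Z = jωL = j·3820·0.184 = 0 + j702.9 Ω
Step 3 — Series combination: Z_total = R + L = 20 + j702.9 Ω = 703.2∠88.4° Ω.
Step 4 — Source phasor: V = 5∠45.0° V = 3.536 + j3.536 V.
Step 5 — Ohm's law: I = V / Z_total = (3.536 + j3.536) / (20 + j702.9) = 0.005169 - j0.004883 A.
Step 6 — Convert to polar: |I| = 0.00711 A, ∠I = -43.4°.

I = 0.00711∠-43.4° A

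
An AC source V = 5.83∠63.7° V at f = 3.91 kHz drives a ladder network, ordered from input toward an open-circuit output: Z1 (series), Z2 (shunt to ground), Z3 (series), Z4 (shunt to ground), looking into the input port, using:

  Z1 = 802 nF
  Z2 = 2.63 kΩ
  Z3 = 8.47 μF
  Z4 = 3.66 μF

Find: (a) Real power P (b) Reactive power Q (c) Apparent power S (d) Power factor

Step 1 — Angular frequency: ω = 2π·f = 2π·3910 = 2.457e+04 rad/s.
Step 2 — Component impedances:
  Z1: Z = 1/(jωC) = -j/(ω·C) = 0 - j50.75 Ω
  Z2: Z = R = 2630 Ω
  Z3: Z = 1/(jωC) = -j/(ω·C) = 0 - j4.806 Ω
  Z4: Z = 1/(jωC) = -j/(ω·C) = 0 - j11.12 Ω
Step 3 — Ladder network (open output): work backward from the far end, alternating series and parallel combinations. Z_in = 0.09645 - j66.68 Ω = 66.68∠-89.9° Ω.
Step 4 — Source phasor: V = 5.83∠63.7° V = 2.583 + j5.227 V.
Step 5 — Current: I = V / Z = -0.07833 + j0.03885 A = 0.08743∠153.6° A.
Step 6 — Complex power: S = V·I* = 0.0007373 - j0.5097 VA.
Step 7 — Real power: P = Re(S) = 0.0007373 W.
Step 8 — Reactive power: Q = Im(S) = -0.5097 VAR.
Step 9 — Apparent power: |S| = 0.5097 VA.
Step 10 — Power factor: PF = P/|S| = 0.001446 (leading).

(a) P = 0.0007373 W  (b) Q = -0.5097 VAR  (c) S = 0.5097 VA  (d) PF = 0.001446 (leading)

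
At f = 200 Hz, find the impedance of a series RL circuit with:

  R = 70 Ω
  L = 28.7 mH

Step 1 — Angular frequency: ω = 2π·f = 2π·200 = 1257 rad/s.
Step 2 — Component impedances:
  R: Z = R = 70 Ω
  L: Z = jωL = j·1257·0.0287 = 0 + j36.07 Ω
Step 3 — Series combination: Z_total = R + L = 70 + j36.07 Ω = 78.74∠27.3° Ω.

Z = 70 + j36.07 Ω = 78.74∠27.3° Ω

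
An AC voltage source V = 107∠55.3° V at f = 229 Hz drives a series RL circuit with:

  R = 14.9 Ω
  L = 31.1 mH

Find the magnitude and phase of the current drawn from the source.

Step 1 — Angular frequency: ω = 2π·f = 2π·229 = 1439 rad/s.
Step 2 — Component impedances:
  R: Z = R = 14.9 Ω
  L: Z = jωL = j·1439·0.0311 = 0 + j44.75 Ω
Step 3 — Series combination: Z_total = R + L = 14.9 + j44.75 Ω = 47.16∠71.6° Ω.
Step 4 — Source phasor: V = 107∠55.3° V = 60.91 + j87.97 V.
Step 5 — Ohm's law: I = V / Z_total = (60.91 + j87.97) / (14.9 + j44.75) = 2.178 - j0.6361 A.
Step 6 — Convert to polar: |I| = 2.269 A, ∠I = -16.3°.

I = 2.269∠-16.3° A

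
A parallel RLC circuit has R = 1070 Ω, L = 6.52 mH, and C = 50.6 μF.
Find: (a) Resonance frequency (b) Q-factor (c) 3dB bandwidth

Step 1 — Resonance: ω₀ = 1/√(LC) = 1/√(0.00652·5.06e-05) = 1741 rad/s.
Step 2 — f₀ = ω₀/(2π) = 277.1 Hz.
Step 3 — Parallel Q: Q = R/(ω₀L) = 1070/(1741·0.00652) = 94.26.
Step 4 — Bandwidth: Δω = ω₀/Q = 18.47 rad/s; BW = Δω/(2π) = 2.94 Hz.

(a) f₀ = 277.1 Hz  (b) Q = 94.26  (c) BW = 2.94 Hz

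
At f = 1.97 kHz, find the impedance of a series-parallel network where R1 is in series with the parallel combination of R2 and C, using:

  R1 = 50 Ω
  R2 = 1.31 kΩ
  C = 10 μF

Step 1 — Angular frequency: ω = 2π·f = 2π·1970 = 1.238e+04 rad/s.
Step 2 — Component impedances:
  R1: Z = R = 50 Ω
  R2: Z = R = 1310 Ω
  C: Z = 1/(jωC) = -j/(ω·C) = 0 - j8.079 Ω
Step 3 — Parallel branch: R2 || C = 1/(1/R2 + 1/C) = 0.04982 - j8.079 Ω.
Step 4 — Series with R1: Z_total = R1 + (R2 || C) = 50.05 - j8.079 Ω = 50.7∠-9.2° Ω.

Z = 50.05 - j8.079 Ω = 50.7∠-9.2° Ω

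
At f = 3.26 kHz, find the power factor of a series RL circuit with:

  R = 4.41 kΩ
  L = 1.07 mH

Step 1 — Angular frequency: ω = 2π·f = 2π·3260 = 2.048e+04 rad/s.
Step 2 — Component impedances:
  R: Z = R = 4410 Ω
  L: Z = jωL = j·2.048e+04·0.00107 = 0 + j21.92 Ω
Step 3 — Series combination: Z_total = R + L = 4410 + j21.92 Ω = 4410∠0.3° Ω.
Step 4 — Power factor: PF = cos(φ) = Re(Z)/|Z| = 4410/4410 = 1.
Step 5 — Type: Im(Z) = 21.92 ⇒ lagging (phase φ = 0.3°).

PF = 1 (lagging, φ = 0.3°)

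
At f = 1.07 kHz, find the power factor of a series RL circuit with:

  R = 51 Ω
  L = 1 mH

Step 1 — Angular frequency: ω = 2π·f = 2π·1070 = 6723 rad/s.
Step 2 — Component impedances:
  R: Z = R = 51 Ω
  L: Z = jωL = j·6723·0.001 = 0 + j6.723 Ω
Step 3 — Series combination: Z_total = R + L = 51 + j6.723 Ω = 51.44∠7.5° Ω.
Step 4 — Power factor: PF = cos(φ) = Re(Z)/|Z| = 51/51.44 = 0.9914.
Step 5 — Type: Im(Z) = 6.723 ⇒ lagging (phase φ = 7.5°).

PF = 0.9914 (lagging, φ = 7.5°)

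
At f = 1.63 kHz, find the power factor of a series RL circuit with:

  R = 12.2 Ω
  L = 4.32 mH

Step 1 — Angular frequency: ω = 2π·f = 2π·1630 = 1.024e+04 rad/s.
Step 2 — Component impedances:
  R: Z = R = 12.2 Ω
  L: Z = jωL = j·1.024e+04·0.00432 = 0 + j44.24 Ω
Step 3 — Series combination: Z_total = R + L = 12.2 + j44.24 Ω = 45.89∠74.6° Ω.
Step 4 — Power factor: PF = cos(φ) = Re(Z)/|Z| = 12.2/45.895 = 0.2658.
Step 5 — Type: Im(Z) = 44.24 ⇒ lagging (phase φ = 74.6°).

PF = 0.2658 (lagging, φ = 74.6°)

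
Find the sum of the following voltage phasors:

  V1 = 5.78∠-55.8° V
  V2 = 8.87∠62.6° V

Step 1 — Convert each phasor to rectangular form:
  V1 = 5.78·(cos(-55.8°) + j·sin(-55.8°)) = 3.249 - j4.781 V
  V2 = 8.87·(cos(62.6°) + j·sin(62.6°)) = 4.082 + j7.875 V
Step 2 — Sum components: V_total = 7.331 + j3.094 V.
Step 3 — Convert to polar: |V_total| = 7.957 V, ∠V_total = 22.9°.

V_total = 7.957∠22.9° V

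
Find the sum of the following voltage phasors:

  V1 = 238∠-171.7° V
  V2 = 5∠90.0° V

Step 1 — Convert each phasor to rectangular form:
  V1 = 238·(cos(-171.7°) + j·sin(-171.7°)) = -235.5 - j34.36 V
  V2 = 5·(cos(90.0°) + j·sin(90.0°)) = 0 + j5 V
Step 2 — Sum components: V_total = -235.5 - j29.36 V.
Step 3 — Convert to polar: |V_total| = 237.3 V, ∠V_total = -172.9°.

V_total = 237.3∠-172.9° V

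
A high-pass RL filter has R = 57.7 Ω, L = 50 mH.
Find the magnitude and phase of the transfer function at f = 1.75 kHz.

Step 1 — Angular frequency: ω = 2π·1750 = 1.1e+04 rad/s.
Step 2 — Transfer function: H(jω) = jωL/(R + jωL).
Step 3 — Numerator jωL = j·549.8; denominator R + jωL = 57.7 + j549.8.
Step 4 — H = 0.9891 + j0.1038.
Step 5 — Magnitude: |H| = 0.9945 (-0.0 dB); phase: φ = 6.0°.

|H| = 0.9945 (-0.0 dB), φ = 6.0°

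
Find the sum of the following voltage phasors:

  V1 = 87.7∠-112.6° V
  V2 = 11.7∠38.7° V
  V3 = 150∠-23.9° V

Step 1 — Convert each phasor to rectangular form:
  V1 = 87.7·(cos(-112.6°) + j·sin(-112.6°)) = -33.7 - j80.97 V
  V2 = 11.7·(cos(38.7°) + j·sin(38.7°)) = 9.131 + j7.315 V
  V3 = 150·(cos(-23.9°) + j·sin(-23.9°)) = 137.1 - j60.77 V
Step 2 — Sum components: V_total = 112.6 - j134.4 V.
Step 3 — Convert to polar: |V_total| = 175.3 V, ∠V_total = -50.1°.

V_total = 175.3∠-50.1° V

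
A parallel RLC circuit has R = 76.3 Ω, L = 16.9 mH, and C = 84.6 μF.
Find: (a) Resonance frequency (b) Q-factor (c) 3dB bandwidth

Step 1 — Resonance: ω₀ = 1/√(LC) = 1/√(0.0169·8.46e-05) = 836.3 rad/s.
Step 2 — f₀ = ω₀/(2π) = 133.1 Hz.
Step 3 — Parallel Q: Q = R/(ω₀L) = 76.3/(836.3·0.0169) = 5.398.
Step 4 — Bandwidth: Δω = ω₀/Q = 154.9 rad/s; BW = Δω/(2π) = 24.66 Hz.

(a) f₀ = 133.1 Hz  (b) Q = 5.398  (c) BW = 24.66 Hz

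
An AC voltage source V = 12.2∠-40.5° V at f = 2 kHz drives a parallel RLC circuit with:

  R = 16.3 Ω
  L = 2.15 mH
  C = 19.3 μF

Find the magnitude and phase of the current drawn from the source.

Step 1 — Angular frequency: ω = 2π·f = 2π·2000 = 1.257e+04 rad/s.
Step 2 — Component impedances:
  R: Z = R = 16.3 Ω
  L: Z = jωL = j·1.257e+04·0.00215 = 0 + j27.02 Ω
  C: Z = 1/(jωC) = -j/(ω·C) = 0 - j4.123 Ω
Step 3 — Parallel combination: 1/Z_total = 1/R + 1/L + 1/C; Z_total = 1.334 - j4.468 Ω = 4.662∠-73.4° Ω.
Step 4 — Source phasor: V = 12.2∠-40.5° V = 9.277 - j7.923 V.
Step 5 — Ohm's law: I = V / Z_total = (9.277 - j7.923) / (1.334 - j4.468) = 2.198 + j1.42 A.
Step 6 — Convert to polar: |I| = 2.617 A, ∠I = 32.9°.

I = 2.617∠32.9° A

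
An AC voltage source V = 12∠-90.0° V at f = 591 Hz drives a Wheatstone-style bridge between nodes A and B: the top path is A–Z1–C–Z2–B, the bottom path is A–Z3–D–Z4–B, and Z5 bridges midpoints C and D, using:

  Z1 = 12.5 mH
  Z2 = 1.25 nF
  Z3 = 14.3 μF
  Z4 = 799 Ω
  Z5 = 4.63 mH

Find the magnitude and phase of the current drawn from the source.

Step 1 — Angular frequency: ω = 2π·f = 2π·591 = 3713 rad/s.
Step 2 — Component impedances:
  Z1: Z = jωL = j·3713·0.0125 = 0 + j46.42 Ω
  Z2: Z = 1/(jωC) = -j/(ω·C) = 0 - j2.154e+05 Ω
  Z3: Z = 1/(jωC) = -j/(ω·C) = 0 - j18.83 Ω
  Z4: Z = R = 799 Ω
  Z5: Z = jωL = j·3713·0.00463 = 0 + j17.19 Ω
Step 3 — Bridge requires nodal analysis (the Z5 bridge couples midpoints C and D, so the two paths cannot be reduced to a simple series/parallel combination). Setting node B to ground and injecting 1 A at node A, the 3-node admittance system at A, C, D solves to V_A = Z_AB = 798.9 - j29.72 Ω = 799.5∠-2.1° Ω.
Step 4 — Source phasor: V = 12∠-90.0° V = 0 - j12 V.
Step 5 — Ohm's law: I = V / Z_total = (0 - j12) / (798.9 - j29.72) = 0.0005579 - j0.015 A.
Step 6 — Convert to polar: |I| = 0.01501 A, ∠I = -87.9°.

I = 0.01501∠-87.9° A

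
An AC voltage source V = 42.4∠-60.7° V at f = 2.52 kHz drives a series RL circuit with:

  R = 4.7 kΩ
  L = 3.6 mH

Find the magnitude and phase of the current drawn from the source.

Step 1 — Angular frequency: ω = 2π·f = 2π·2520 = 1.583e+04 rad/s.
Step 2 — Component impedances:
  R: Z = R = 4700 Ω
  L: Z = jωL = j·1.583e+04·0.0036 = 0 + j57 Ω
Step 3 — Series combination: Z_total = R + L = 4700 + j57 Ω = 4700∠0.7° Ω.
Step 4 — Source phasor: V = 42.4∠-60.7° V = 20.75 - j36.98 V.
Step 5 — Ohm's law: I = V / Z_total = (20.75 - j36.98) / (4700 + j57) = 0.004319 - j0.00792 A.
Step 6 — Convert to polar: |I| = 0.009021 A, ∠I = -61.4°.

I = 0.009021∠-61.4° A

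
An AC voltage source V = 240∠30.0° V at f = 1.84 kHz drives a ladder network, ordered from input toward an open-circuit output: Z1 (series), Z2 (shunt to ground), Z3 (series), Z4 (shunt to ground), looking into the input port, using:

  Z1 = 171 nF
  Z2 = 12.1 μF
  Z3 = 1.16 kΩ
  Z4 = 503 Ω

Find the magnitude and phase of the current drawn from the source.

Step 1 — Angular frequency: ω = 2π·f = 2π·1840 = 1.156e+04 rad/s.
Step 2 — Component impedances:
  Z1: Z = 1/(jωC) = -j/(ω·C) = 0 - j505.8 Ω
  Z2: Z = 1/(jωC) = -j/(ω·C) = 0 - j7.149 Ω
  Z3: Z = R = 1160 Ω
  Z4: Z = R = 503 Ω
Step 3 — Ladder network (open output): work backward from the far end, alternating series and parallel combinations. Z_in = 0.03073 - j513 Ω = 513∠-90.0° Ω.
Step 4 — Source phasor: V = 240∠30.0° V = 207.8 + j120 V.
Step 5 — Ohm's law: I = V / Z_total = (207.8 + j120) / (0.03073 - j513) = -0.2339 + j0.4052 A.
Step 6 — Convert to polar: |I| = 0.4679 A, ∠I = 120.0°.

I = 0.4679∠120.0° A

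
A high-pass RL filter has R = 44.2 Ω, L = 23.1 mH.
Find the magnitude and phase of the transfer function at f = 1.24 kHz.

Step 1 — Angular frequency: ω = 2π·1240 = 7791 rad/s.
Step 2 — Transfer function: H(jω) = jωL/(R + jωL).
Step 3 — Numerator jωL = j·180; denominator R + jωL = 44.2 + j180.
Step 4 — H = 0.9431 + j0.2316.
Step 5 — Magnitude: |H| = 0.9711 (-0.3 dB); phase: φ = 13.8°.

|H| = 0.9711 (-0.3 dB), φ = 13.8°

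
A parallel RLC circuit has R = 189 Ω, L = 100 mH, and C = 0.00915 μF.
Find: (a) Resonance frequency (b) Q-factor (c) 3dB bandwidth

Step 1 — Resonance: ω₀ = 1/√(LC) = 1/√(0.1·9.15e-09) = 3.306e+04 rad/s.
Step 2 — f₀ = ω₀/(2π) = 5262 Hz.
Step 3 — Parallel Q: Q = R/(ω₀L) = 189/(3.306e+04·0.1) = 0.05717.
Step 4 — Bandwidth: Δω = ω₀/Q = 5.783e+05 rad/s; BW = Δω/(2π) = 9.203e+04 Hz.

(a) f₀ = 5262 Hz  (b) Q = 0.05717  (c) BW = 9.203e+04 Hz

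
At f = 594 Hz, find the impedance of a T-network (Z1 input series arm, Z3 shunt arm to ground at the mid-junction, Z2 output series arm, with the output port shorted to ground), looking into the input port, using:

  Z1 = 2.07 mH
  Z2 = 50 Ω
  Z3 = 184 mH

Step 1 — Angular frequency: ω = 2π·f = 2π·594 = 3732 rad/s.
Step 2 — Component impedances:
  Z1: Z = jωL = j·3732·0.00207 = 0 + j7.726 Ω
  Z2: Z = R = 50 Ω
  Z3: Z = jωL = j·3732·0.184 = 0 + j686.7 Ω
Step 3 — With the output port shorted to ground, the output series arm Z2 runs from the junction to ground; the shunt arm Z3 also runs from the junction to ground. They appear in parallel: Z3 || Z2 = 49.74 + j3.621 Ω.
Step 4 — Series with input arm Z1: Z_in = Z1 + (Z3 || Z2) = 49.74 + j11.35 Ω = 51.01∠12.9° Ω.

Z = 49.74 + j11.35 Ω = 51.01∠12.9° Ω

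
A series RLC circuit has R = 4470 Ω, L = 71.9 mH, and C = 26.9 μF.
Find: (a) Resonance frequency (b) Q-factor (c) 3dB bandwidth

Step 1 — Resonance: ω₀ = 1/√(LC) = 1/√(0.0719·2.69e-05) = 719.1 rad/s.
Step 2 — f₀ = ω₀/(2π) = 114.4 Hz.
Step 3 — Series Q: Q = ω₀L/R = 719.1·0.0719/4470 = 0.01157.
Step 4 — Bandwidth: Δω = ω₀/Q = 6.217e+04 rad/s; BW = Δω/(2π) = 9895 Hz.

(a) f₀ = 114.4 Hz  (b) Q = 0.01157  (c) BW = 9895 Hz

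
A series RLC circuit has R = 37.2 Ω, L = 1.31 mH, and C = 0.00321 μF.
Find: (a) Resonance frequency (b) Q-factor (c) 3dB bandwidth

Step 1 — Resonance: ω₀ = 1/√(LC) = 1/√(0.00131·3.21e-09) = 4.877e+05 rad/s.
Step 2 — f₀ = ω₀/(2π) = 7.761e+04 Hz.
Step 3 — Series Q: Q = ω₀L/R = 4.877e+05·0.00131/37.2 = 17.17.
Step 4 — Bandwidth: Δω = ω₀/Q = 2.84e+04 rad/s; BW = Δω/(2π) = 4520 Hz.

(a) f₀ = 7.761e+04 Hz  (b) Q = 17.17  (c) BW = 4520 Hz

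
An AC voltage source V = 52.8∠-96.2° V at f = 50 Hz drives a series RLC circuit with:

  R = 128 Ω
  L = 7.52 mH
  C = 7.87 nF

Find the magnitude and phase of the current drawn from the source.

Step 1 — Angular frequency: ω = 2π·f = 2π·50 = 314.2 rad/s.
Step 2 — Component impedances:
  R: Z = R = 128 Ω
  L: Z = jωL = j·314.2·0.00752 = 0 + j2.362 Ω
  C: Z = 1/(jωC) = -j/(ω·C) = 0 - j4.045e+05 Ω
Step 3 — Series combination: Z_total = R + L + C = 128 - j4.045e+05 Ω = 4.045e+05∠-90.0° Ω.
Step 4 — Source phasor: V = 52.8∠-96.2° V = -5.702 - j52.49 V.
Step 5 — Ohm's law: I = V / Z_total = (-5.702 - j52.49) / (128 - j4.045e+05) = 0.0001298 - j1.414e-05 A.
Step 6 — Convert to polar: |I| = 0.0001305 A, ∠I = -6.2°.

I = 0.0001305∠-6.2° A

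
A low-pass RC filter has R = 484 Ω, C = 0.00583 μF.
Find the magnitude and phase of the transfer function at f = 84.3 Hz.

Step 1 — Angular frequency: ω = 2π·84.3 = 529.7 rad/s.
Step 2 — Transfer function: H(jω) = 1/(1 + jωRC).
Step 3 — Denominator: 1 + jωRC = 1 + j·529.7·484·5.83e-09 = 1 + j0.001495.
Step 4 — H = 1 - j0.001495.
Step 5 — Magnitude: |H| = 1 (-0.0 dB); phase: φ = -0.1°.

|H| = 1 (-0.0 dB), φ = -0.1°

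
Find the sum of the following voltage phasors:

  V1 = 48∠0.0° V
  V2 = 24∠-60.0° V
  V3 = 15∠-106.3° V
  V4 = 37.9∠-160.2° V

Step 1 — Convert each phasor to rectangular form:
  V1 = 48·(cos(0.0°) + j·sin(0.0°)) = 48 V
  V2 = 24·(cos(-60.0°) + j·sin(-60.0°)) = 12 - j20.78 V
  V3 = 15·(cos(-106.3°) + j·sin(-106.3°)) = -4.21 - j14.4 V
  V4 = 37.9·(cos(-160.2°) + j·sin(-160.2°)) = -35.66 - j12.84 V
Step 2 — Sum components: V_total = 20.13 - j48.02 V.
Step 3 — Convert to polar: |V_total| = 52.07 V, ∠V_total = -67.3°.

V_total = 52.07∠-67.3° V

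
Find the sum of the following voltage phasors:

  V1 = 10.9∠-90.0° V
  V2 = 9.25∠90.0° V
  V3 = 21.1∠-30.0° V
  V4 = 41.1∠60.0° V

Step 1 — Convert each phasor to rectangular form:
  V1 = 10.9·(cos(-90.0°) + j·sin(-90.0°)) = 0 - j10.9 V
  V2 = 9.25·(cos(90.0°) + j·sin(90.0°)) = 0 + j9.25 V
  V3 = 21.1·(cos(-30.0°) + j·sin(-30.0°)) = 18.27 - j10.55 V
  V4 = 41.1·(cos(60.0°) + j·sin(60.0°)) = 20.55 + j35.59 V
Step 2 — Sum components: V_total = 38.82 + j23.39 V.
Step 3 — Convert to polar: |V_total| = 45.33 V, ∠V_total = 31.1°.

V_total = 45.33∠31.1° V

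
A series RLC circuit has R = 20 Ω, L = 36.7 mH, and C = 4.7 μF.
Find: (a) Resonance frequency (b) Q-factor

Step 1 — Resonance condition Im(Z)=0 gives ω₀ = 1/√(LC).
Step 2 — ω₀ = 1/√(0.0367·4.7e-06) = 2408 rad/s.
Step 3 — f₀ = ω₀/(2π) = 383.2 Hz.
Step 4 — Series Q: Q = ω₀L/R = 2408·0.0367/20 = 4.418.

(a) f₀ = 383.2 Hz  (b) Q = 4.418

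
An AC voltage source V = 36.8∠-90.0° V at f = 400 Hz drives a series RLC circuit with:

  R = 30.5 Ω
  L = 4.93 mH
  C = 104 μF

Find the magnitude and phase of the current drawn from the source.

Step 1 — Angular frequency: ω = 2π·f = 2π·400 = 2513 rad/s.
Step 2 — Component impedances:
  R: Z = R = 30.5 Ω
  L: Z = jωL = j·2513·0.00493 = 0 + j12.39 Ω
  C: Z = 1/(jωC) = -j/(ω·C) = 0 - j3.826 Ω
Step 3 — Series combination: Z_total = R + L + C = 30.5 + j8.565 Ω = 31.68∠15.7° Ω.
Step 4 — Source phasor: V = 36.8∠-90.0° V = 0 - j36.8 V.
Step 5 — Ohm's law: I = V / Z_total = (0 - j36.8) / (30.5 + j8.565) = -0.314 - j1.118 A.
Step 6 — Convert to polar: |I| = 1.162 A, ∠I = -105.7°.

I = 1.162∠-105.7° A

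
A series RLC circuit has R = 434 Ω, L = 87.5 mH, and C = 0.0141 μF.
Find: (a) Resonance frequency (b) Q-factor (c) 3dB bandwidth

Step 1 — Resonance condition Im(Z)=0 gives ω₀ = 1/√(LC).
Step 2 — ω₀ = 1/√(0.0875·1.41e-08) = 2.847e+04 rad/s.
Step 3 — f₀ = ω₀/(2π) = 4531 Hz.
Step 4 — Series Q: Q = ω₀L/R = 2.847e+04·0.0875/434 = 5.74.
Step 5 — 3dB bandwidth: Δω = ω₀/Q = 4960 rad/s; BW = Δω/(2π) = 789.4 Hz.

(a) f₀ = 4531 Hz  (b) Q = 5.74  (c) BW = 789.4 Hz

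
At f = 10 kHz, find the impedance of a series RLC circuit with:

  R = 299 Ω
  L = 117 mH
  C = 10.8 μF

Step 1 — Angular frequency: ω = 2π·f = 2π·1e+04 = 6.283e+04 rad/s.
Step 2 — Component impedances:
  R: Z = R = 299 Ω
  L: Z = jωL = j·6.283e+04·0.117 = 0 + j7351 Ω
  C: Z = 1/(jωC) = -j/(ω·C) = 0 - j1.474 Ω
Step 3 — Series combination: Z_total = R + L + C = 299 + j7350 Ω = 7356∠87.7° Ω.

Z = 299 + j7350 Ω = 7356∠87.7° Ω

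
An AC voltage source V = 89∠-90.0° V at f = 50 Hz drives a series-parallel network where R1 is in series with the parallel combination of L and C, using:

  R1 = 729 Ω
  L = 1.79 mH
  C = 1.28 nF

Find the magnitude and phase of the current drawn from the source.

Step 1 — Angular frequency: ω = 2π·f = 2π·50 = 314.2 rad/s.
Step 2 — Component impedances:
  R1: Z = R = 729 Ω
  L: Z = jωL = j·314.2·0.00179 = 0 + j0.5623 Ω
  C: Z = 1/(jωC) = -j/(ω·C) = 0 - j2.487e+06 Ω
Step 3 — Parallel branch: L || C = 1/(1/L + 1/C) = 0 + j0.5623 Ω.
Step 4 — Series with R1: Z_total = R1 + (L || C) = 729 + j0.5623 Ω = 729∠0.0° Ω.
Step 5 — Source phasor: V = 89∠-90.0° V = 0 - j89 V.
Step 6 — Ohm's law: I = V / Z_total = (0 - j89) / (729 + j0.5623) = -9.418e-05 - j0.1221 A.
Step 7 — Convert to polar: |I| = 0.1221 A, ∠I = -90.0°.

I = 0.1221∠-90.0° A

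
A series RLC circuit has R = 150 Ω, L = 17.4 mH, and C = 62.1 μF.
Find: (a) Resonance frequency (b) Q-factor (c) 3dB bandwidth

Step 1 — Resonance condition Im(Z)=0 gives ω₀ = 1/√(LC).
Step 2 — ω₀ = 1/√(0.0174·6.21e-05) = 962 rad/s.
Step 3 — f₀ = ω₀/(2π) = 153.1 Hz.
Step 4 — Series Q: Q = ω₀L/R = 962·0.0174/150 = 0.1116.
Step 5 — 3dB bandwidth: Δω = ω₀/Q = 8621 rad/s; BW = Δω/(2π) = 1372 Hz.

(a) f₀ = 153.1 Hz  (b) Q = 0.1116  (c) BW = 1372 Hz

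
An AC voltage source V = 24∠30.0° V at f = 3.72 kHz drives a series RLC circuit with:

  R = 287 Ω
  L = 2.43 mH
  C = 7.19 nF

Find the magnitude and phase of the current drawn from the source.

Step 1 — Angular frequency: ω = 2π·f = 2π·3720 = 2.337e+04 rad/s.
Step 2 — Component impedances:
  R: Z = R = 287 Ω
  L: Z = jωL = j·2.337e+04·0.00243 = 0 + j56.8 Ω
  C: Z = 1/(jωC) = -j/(ω·C) = 0 - j5950 Ω
Step 3 — Series combination: Z_total = R + L + C = 287 - j5894 Ω = 5901∠-87.2° Ω.
Step 4 — Source phasor: V = 24∠30.0° V = 20.78 + j12 V.
Step 5 — Ohm's law: I = V / Z_total = (20.78 + j12) / (287 - j5894) = -0.00186 + j0.003617 A.
Step 6 — Convert to polar: |I| = 0.004067 A, ∠I = 117.2°.

I = 0.004067∠117.2° A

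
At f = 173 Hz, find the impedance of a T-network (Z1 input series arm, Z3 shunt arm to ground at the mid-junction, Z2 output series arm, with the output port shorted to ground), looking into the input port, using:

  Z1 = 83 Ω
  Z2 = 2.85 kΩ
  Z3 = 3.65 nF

Step 1 — Angular frequency: ω = 2π·f = 2π·173 = 1087 rad/s.
Step 2 — Component impedances:
  Z1: Z = R = 83 Ω
  Z2: Z = R = 2850 Ω
  Z3: Z = 1/(jωC) = -j/(ω·C) = 0 - j2.52e+05 Ω
Step 3 — With the output port shorted to ground, the output series arm Z2 runs from the junction to ground; the shunt arm Z3 also runs from the junction to ground. They appear in parallel: Z3 || Z2 = 2850 - j32.22 Ω.
Step 4 — Series with input arm Z1: Z_in = Z1 + (Z3 || Z2) = 2933 - j32.22 Ω = 2933∠-0.6° Ω.

Z = 2933 - j32.22 Ω = 2933∠-0.6° Ω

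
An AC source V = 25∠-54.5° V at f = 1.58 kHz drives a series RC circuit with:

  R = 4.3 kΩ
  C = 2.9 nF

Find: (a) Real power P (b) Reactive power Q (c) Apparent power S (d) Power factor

Step 1 — Angular frequency: ω = 2π·f = 2π·1580 = 9927 rad/s.
Step 2 — Component impedances:
  R: Z = R = 4300 Ω
  C: Z = 1/(jωC) = -j/(ω·C) = 0 - j3.473e+04 Ω
Step 3 — Series combination: Z_total = R + C = 4300 - j3.473e+04 Ω = 3.5e+04∠-82.9° Ω.
Step 4 — Source phasor: V = 25∠-54.5° V = 14.52 - j20.35 V.
Step 5 — Current: I = V / Z = 0.0006281 + j0.0003402 A = 0.0007143∠28.4° A.
Step 6 — Complex power: S = V·I* = 0.002194 - j0.01772 VA.
Step 7 — Real power: P = Re(S) = 0.002194 W.
Step 8 — Reactive power: Q = Im(S) = -0.01772 VAR.
Step 9 — Apparent power: |S| = 0.01786 VA.
Step 10 — Power factor: PF = P/|S| = 0.1229 (leading).

(a) P = 0.002194 W  (b) Q = -0.01772 VAR  (c) S = 0.01786 VA  (d) PF = 0.1229 (leading)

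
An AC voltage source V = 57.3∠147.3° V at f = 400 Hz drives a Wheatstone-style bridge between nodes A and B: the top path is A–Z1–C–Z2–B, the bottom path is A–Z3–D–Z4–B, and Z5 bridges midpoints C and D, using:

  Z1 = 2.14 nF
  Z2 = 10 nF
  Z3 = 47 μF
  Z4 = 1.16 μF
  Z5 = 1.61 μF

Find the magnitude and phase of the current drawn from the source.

Step 1 — Angular frequency: ω = 2π·f = 2π·400 = 2513 rad/s.
Step 2 — Component impedances:
  Z1: Z = 1/(jωC) = -j/(ω·C) = 0 - j1.859e+05 Ω
  Z2: Z = 1/(jωC) = -j/(ω·C) = 0 - j3.979e+04 Ω
  Z3: Z = 1/(jωC) = -j/(ω·C) = 0 - j8.466 Ω
  Z4: Z = 1/(jωC) = -j/(ω·C) = 0 - j343 Ω
  Z5: Z = 1/(jωC) = -j/(ω·C) = 0 - j247.1 Ω
Step 3 — Bridge requires nodal analysis (the Z5 bridge couples midpoints C and D, so the two paths cannot be reduced to a simple series/parallel combination). Setting node B to ground and injecting 1 A at node A, the 3-node admittance system at A, C, D solves to V_A = Z_AB = 0 - j348.6 Ω = 348.6∠-90.0° Ω.
Step 4 — Source phasor: V = 57.3∠147.3° V = -48.22 + j30.96 V.
Step 5 — Ohm's law: I = V / Z_total = (-48.22 + j30.96) / (0 - j348.6) = -0.08881 - j0.1383 A.
Step 6 — Convert to polar: |I| = 0.1644 A, ∠I = -122.7°.

I = 0.1644∠-122.7° A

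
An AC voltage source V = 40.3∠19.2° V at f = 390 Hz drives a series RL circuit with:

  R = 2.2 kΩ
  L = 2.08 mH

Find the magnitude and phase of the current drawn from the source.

Step 1 — Angular frequency: ω = 2π·f = 2π·390 = 2450 rad/s.
Step 2 — Component impedances:
  R: Z = R = 2200 Ω
  L: Z = jωL = j·2450·0.00208 = 0 + j5.097 Ω
Step 3 — Series combination: Z_total = R + L = 2200 + j5.097 Ω = 2200∠0.1° Ω.
Step 4 — Source phasor: V = 40.3∠19.2° V = 38.06 + j13.25 V.
Step 5 — Ohm's law: I = V / Z_total = (38.06 + j13.25) / (2200 + j5.097) = 0.01731 + j0.005984 A.
Step 6 — Convert to polar: |I| = 0.01832 A, ∠I = 19.1°.

I = 0.01832∠19.1° A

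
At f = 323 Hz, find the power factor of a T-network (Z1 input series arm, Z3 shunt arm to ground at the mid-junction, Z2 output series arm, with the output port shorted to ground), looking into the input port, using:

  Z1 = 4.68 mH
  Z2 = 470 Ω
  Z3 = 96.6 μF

Step 1 — Angular frequency: ω = 2π·f = 2π·323 = 2029 rad/s.
Step 2 — Component impedances:
  Z1: Z = jωL = j·2029·0.00468 = 0 + j9.498 Ω
  Z2: Z = R = 470 Ω
  Z3: Z = 1/(jωC) = -j/(ω·C) = 0 - j5.101 Ω
Step 3 — With the output port shorted to ground, the output series arm Z2 runs from the junction to ground; the shunt arm Z3 also runs from the junction to ground. They appear in parallel: Z3 || Z2 = 0.05535 - j5.1 Ω.
Step 4 — Series with input arm Z1: Z_in = Z1 + (Z3 || Z2) = 0.05535 + j4.398 Ω = 4.398∠89.3° Ω.
Step 5 — Power factor: PF = cos(φ) = Re(Z)/|Z| = 0.05535/4.398 = 0.01259.
Step 6 — Type: Im(Z) = 4.398 ⇒ lagging (phase φ = 89.3°).

PF = 0.01259 (lagging, φ = 89.3°)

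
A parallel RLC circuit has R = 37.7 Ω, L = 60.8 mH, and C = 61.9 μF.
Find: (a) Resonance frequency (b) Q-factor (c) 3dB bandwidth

Step 1 — Resonance: ω₀ = 1/√(LC) = 1/√(0.0608·6.19e-05) = 515.5 rad/s.
Step 2 — f₀ = ω₀/(2π) = 82.04 Hz.
Step 3 — Parallel Q: Q = R/(ω₀L) = 37.7/(515.5·0.0608) = 1.203.
Step 4 — Bandwidth: Δω = ω₀/Q = 428.5 rad/s; BW = Δω/(2π) = 68.2 Hz.

(a) f₀ = 82.04 Hz  (b) Q = 1.203  (c) BW = 68.2 Hz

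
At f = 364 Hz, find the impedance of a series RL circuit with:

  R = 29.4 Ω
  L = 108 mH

Step 1 — Angular frequency: ω = 2π·f = 2π·364 = 2287 rad/s.
Step 2 — Component impedances:
  R: Z = R = 29.4 Ω
  L: Z = jωL = j·2287·0.108 = 0 + j247 Ω
Step 3 — Series combination: Z_total = R + L = 29.4 + j247 Ω = 248.7∠83.2° Ω.

Z = 29.4 + j247 Ω = 248.7∠83.2° Ω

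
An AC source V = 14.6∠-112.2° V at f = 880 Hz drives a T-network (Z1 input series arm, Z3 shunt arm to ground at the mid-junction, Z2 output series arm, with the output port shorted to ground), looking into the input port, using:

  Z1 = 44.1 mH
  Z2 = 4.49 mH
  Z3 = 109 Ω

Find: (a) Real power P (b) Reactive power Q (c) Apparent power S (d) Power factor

Step 1 — Angular frequency: ω = 2π·f = 2π·880 = 5529 rad/s.
Step 2 — Component impedances:
  Z1: Z = jωL = j·5529·0.0441 = 0 + j243.8 Ω
  Z2: Z = jωL = j·5529·0.00449 = 0 + j24.83 Ω
  Z3: Z = R = 109 Ω
Step 3 — With the output port shorted to ground, the output series arm Z2 runs from the junction to ground; the shunt arm Z3 also runs from the junction to ground. They appear in parallel: Z3 || Z2 = 5.376 + j23.6 Ω.
Step 4 — Series with input arm Z1: Z_in = Z1 + (Z3 || Z2) = 5.376 + j267.4 Ω = 267.5∠88.8° Ω.
Step 5 — Source phasor: V = 14.6∠-112.2° V = -5.516 - j13.52 V.
Step 6 — Current: I = V / Z = -0.05094 + j0.0196 A = 0.05458∠159.0° A.
Step 7 — Complex power: S = V·I* = 0.01601 + j0.7967 VA.
Step 8 — Real power: P = Re(S) = 0.01601 W.
Step 9 — Reactive power: Q = Im(S) = 0.7967 VAR.
Step 10 — Apparent power: |S| = 0.7969 VA.
Step 11 — Power factor: PF = P/|S| = 0.0201 (lagging).

(a) P = 0.01601 W  (b) Q = 0.7967 VAR  (c) S = 0.7969 VA  (d) PF = 0.0201 (lagging)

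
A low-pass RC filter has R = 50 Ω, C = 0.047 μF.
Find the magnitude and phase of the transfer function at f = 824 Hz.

Step 1 — Angular frequency: ω = 2π·824 = 5177 rad/s.
Step 2 — Transfer function: H(jω) = 1/(1 + jωRC).
Step 3 — Denominator: 1 + jωRC = 1 + j·5177·50·4.7e-08 = 1 + j0.01217.
Step 4 — H = 0.9999 - j0.01216.
Step 5 — Magnitude: |H| = 0.9999 (-0.0 dB); phase: φ = -0.7°.

|H| = 0.9999 (-0.0 dB), φ = -0.7°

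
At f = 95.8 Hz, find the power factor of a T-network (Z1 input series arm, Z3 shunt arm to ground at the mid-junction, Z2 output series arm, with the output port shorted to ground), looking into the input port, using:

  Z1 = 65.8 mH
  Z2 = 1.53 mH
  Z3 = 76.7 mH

Step 1 — Angular frequency: ω = 2π·f = 2π·95.8 = 601.9 rad/s.
Step 2 — Component impedances:
  Z1: Z = jωL = j·601.9·0.0658 = 0 + j39.61 Ω
  Z2: Z = jωL = j·601.9·0.00153 = 0 + j0.921 Ω
  Z3: Z = jωL = j·601.9·0.0767 = 0 + j46.17 Ω
Step 3 — With the output port shorted to ground, the output series arm Z2 runs from the junction to ground; the shunt arm Z3 also runs from the junction to ground. They appear in parallel: Z3 || Z2 = 0 + j0.9029 Ω.
Step 4 — Series with input arm Z1: Z_in = Z1 + (Z3 || Z2) = 0 + j40.51 Ω = 40.51∠90.0° Ω.
Step 5 — Power factor: PF = cos(φ) = Re(Z)/|Z| = 0/40.51 = 0.
Step 6 — Type: Im(Z) = 40.51 ⇒ lagging (phase φ = 90.0°).

PF = 0 (lagging, φ = 90.0°)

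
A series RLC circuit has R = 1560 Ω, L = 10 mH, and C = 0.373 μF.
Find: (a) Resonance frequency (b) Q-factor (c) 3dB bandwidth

Step 1 — Resonance condition Im(Z)=0 gives ω₀ = 1/√(LC).
Step 2 — ω₀ = 1/√(0.01·3.73e-07) = 1.637e+04 rad/s.
Step 3 — f₀ = ω₀/(2π) = 2606 Hz.
Step 4 — Series Q: Q = ω₀L/R = 1.637e+04·0.01/1560 = 0.105.
Step 5 — 3dB bandwidth: Δω = ω₀/Q = 1.56e+05 rad/s; BW = Δω/(2π) = 2.483e+04 Hz.

(a) f₀ = 2606 Hz  (b) Q = 0.105  (c) BW = 2.483e+04 Hz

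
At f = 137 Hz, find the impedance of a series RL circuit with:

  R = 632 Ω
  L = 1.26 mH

Step 1 — Angular frequency: ω = 2π·f = 2π·137 = 860.8 rad/s.
Step 2 — Component impedances:
  R: Z = R = 632 Ω
  L: Z = jωL = j·860.8·0.00126 = 0 + j1.085 Ω
Step 3 — Series combination: Z_total = R + L = 632 + j1.085 Ω = 632∠0.1° Ω.

Z = 632 + j1.085 Ω = 632∠0.1° Ω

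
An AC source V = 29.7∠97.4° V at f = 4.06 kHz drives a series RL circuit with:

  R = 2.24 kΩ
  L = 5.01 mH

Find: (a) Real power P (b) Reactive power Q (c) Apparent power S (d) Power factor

Step 1 — Angular frequency: ω = 2π·f = 2π·4060 = 2.551e+04 rad/s.
Step 2 — Component impedances:
  R: Z = R = 2240 Ω
  L: Z = jωL = j·2.551e+04·0.00501 = 0 + j127.8 Ω
Step 3 — Series combination: Z_total = R + L = 2240 + j127.8 Ω = 2244∠3.3° Ω.
Step 4 — Source phasor: V = 29.7∠97.4° V = -3.825 + j29.45 V.
Step 5 — Current: I = V / Z = -0.0009544 + j0.0132 A = 0.01324∠94.1° A.
Step 6 — Complex power: S = V·I* = 0.3925 + j0.02239 VA.
Step 7 — Real power: P = Re(S) = 0.3925 W.
Step 8 — Reactive power: Q = Im(S) = 0.02239 VAR.
Step 9 — Apparent power: |S| = 0.3932 VA.
Step 10 — Power factor: PF = P/|S| = 0.9984 (lagging).

(a) P = 0.3925 W  (b) Q = 0.02239 VAR  (c) S = 0.3932 VA  (d) PF = 0.9984 (lagging)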